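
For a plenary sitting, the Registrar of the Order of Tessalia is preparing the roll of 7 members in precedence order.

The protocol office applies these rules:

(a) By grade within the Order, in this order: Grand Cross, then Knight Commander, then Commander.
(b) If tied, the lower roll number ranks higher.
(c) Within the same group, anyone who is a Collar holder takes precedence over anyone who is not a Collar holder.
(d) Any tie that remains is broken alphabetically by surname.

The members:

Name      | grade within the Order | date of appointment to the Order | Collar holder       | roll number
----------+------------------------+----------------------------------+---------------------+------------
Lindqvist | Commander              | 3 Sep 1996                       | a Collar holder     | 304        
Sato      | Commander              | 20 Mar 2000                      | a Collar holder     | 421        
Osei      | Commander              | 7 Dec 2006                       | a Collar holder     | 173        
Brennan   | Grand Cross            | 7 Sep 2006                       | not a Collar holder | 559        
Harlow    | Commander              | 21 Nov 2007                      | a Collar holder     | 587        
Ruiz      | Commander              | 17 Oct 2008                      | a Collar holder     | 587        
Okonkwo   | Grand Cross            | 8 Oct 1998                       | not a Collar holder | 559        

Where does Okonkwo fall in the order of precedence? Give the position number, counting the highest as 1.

2

By grade within the Order: Brennan and Okonkwo (Grand Cross); then Osei, Lindqvist, Sato, Harlow and Ruiz (Commander).
Brennan and Okonkwo both have roll number 559, so the next rule applies.
Brennan and Okonkwo are each not a Collar holder, so the next rule applies.
Among Brennan and Okonkwo, alphabetically by surname: Brennan before Okonkwo.
Among Osei, Lindqvist, Sato, Harlow and Ruiz, by roll number (lower first): Osei (173) before Lindqvist (304) before Sato (421) before Harlow and Ruiz (587).
Harlow and Ruiz are each a Collar holder, so the next rule applies.
Among Harlow and Ruiz, alphabetically by surname: Harlow before Ruiz.
Order: Brennan, Okonkwo, Osei, Lindqvist, Sato, Harlow, Ruiz. So position 2.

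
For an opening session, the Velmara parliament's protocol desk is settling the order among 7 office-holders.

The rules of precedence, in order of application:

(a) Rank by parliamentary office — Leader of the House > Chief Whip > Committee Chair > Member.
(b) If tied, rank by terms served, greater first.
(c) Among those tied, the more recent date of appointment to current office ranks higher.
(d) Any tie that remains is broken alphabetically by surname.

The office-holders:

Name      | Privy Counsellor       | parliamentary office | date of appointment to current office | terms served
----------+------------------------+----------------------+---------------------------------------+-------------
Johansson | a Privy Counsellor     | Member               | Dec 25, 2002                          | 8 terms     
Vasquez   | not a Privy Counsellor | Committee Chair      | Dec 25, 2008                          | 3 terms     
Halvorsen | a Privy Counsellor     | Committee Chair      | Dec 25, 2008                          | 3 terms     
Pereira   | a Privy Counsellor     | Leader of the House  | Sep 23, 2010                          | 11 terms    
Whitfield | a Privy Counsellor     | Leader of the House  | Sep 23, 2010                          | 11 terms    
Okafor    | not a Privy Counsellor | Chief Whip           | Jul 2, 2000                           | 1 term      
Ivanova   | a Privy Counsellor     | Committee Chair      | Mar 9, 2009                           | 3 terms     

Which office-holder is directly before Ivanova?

By parliamentary office: Pereira and Whitfield (Leader of the House); then Okafor (Chief Whip); then Ivanova, Halvorsen and Vasquez (Committee Chair); then Johansson (Member).
Pereira and Whitfield both have terms served 11 terms, so the next rule applies.
Pereira and Whitfield both have date of appointment to current office Sep 23, 2010, so the next rule applies.
Among Pereira and Whitfield, alphabetically by surname: Pereira before Whitfield.
Ivanova, Halvorsen and Vasquez all have terms served 3 terms, so the next rule applies.
Among Ivanova, Halvorsen and Vasquez, by date of appointment to current office (later first): Ivanova (Mar 9, 2009) before Halvorsen and Vasquez (Dec 25, 2008).
Among Halvorsen and Vasquez, alphabetically by surname: Halvorsen before Vasquez.
Order: Pereira, Whitfield, Okafor, Ivanova, Halvorsen, Vasquez, Johansson.

Okafor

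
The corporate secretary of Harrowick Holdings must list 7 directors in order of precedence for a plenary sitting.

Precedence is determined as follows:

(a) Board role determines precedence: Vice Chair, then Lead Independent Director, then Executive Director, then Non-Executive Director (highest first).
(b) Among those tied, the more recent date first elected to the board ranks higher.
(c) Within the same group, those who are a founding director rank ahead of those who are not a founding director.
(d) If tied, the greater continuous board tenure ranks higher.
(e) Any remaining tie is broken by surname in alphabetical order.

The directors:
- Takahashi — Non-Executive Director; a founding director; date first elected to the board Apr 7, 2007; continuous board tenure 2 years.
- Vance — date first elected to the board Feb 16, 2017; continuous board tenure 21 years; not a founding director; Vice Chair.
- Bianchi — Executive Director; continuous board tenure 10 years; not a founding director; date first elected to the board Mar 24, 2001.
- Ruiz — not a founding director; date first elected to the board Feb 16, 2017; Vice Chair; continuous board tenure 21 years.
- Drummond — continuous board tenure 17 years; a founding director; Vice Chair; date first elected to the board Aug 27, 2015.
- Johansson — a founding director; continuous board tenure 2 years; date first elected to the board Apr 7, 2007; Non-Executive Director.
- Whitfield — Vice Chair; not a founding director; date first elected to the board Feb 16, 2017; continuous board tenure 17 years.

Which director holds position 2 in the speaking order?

Vance

By board role: Ruiz, Vance, Whitfield and Drummond (Vice Chair); then Bianchi (Executive Director); then Johansson and Takahashi (Non-Executive Director).
Among Ruiz, Vance, Whitfield and Drummond, by date first elected to the board (later first): Ruiz, Vance and Whitfield (Feb 16, 2017) before Drummond (Aug 27, 2015).
Ruiz, Vance and Whitfield are each not a founding director, so the next rule applies.
Among Ruiz, Vance and Whitfield, by continuous board tenure (higher first): Ruiz and Vance (21 years) before Whitfield (17 years).
Among Ruiz and Vance, alphabetically by surname: Ruiz before Vance.
Johansson and Takahashi both have date first elected to the board Apr 7, 2007, so the next rule applies.
Johansson and Takahashi are each a founding director, so the next rule applies.
Johansson and Takahashi both have continuous board tenure 2 years, so the next rule applies.
Among Johansson and Takahashi, alphabetically by surname: Johansson before Takahashi.
Order: Ruiz, Vance, Whitfield, Drummond, Bianchi, Johansson, Takahashi.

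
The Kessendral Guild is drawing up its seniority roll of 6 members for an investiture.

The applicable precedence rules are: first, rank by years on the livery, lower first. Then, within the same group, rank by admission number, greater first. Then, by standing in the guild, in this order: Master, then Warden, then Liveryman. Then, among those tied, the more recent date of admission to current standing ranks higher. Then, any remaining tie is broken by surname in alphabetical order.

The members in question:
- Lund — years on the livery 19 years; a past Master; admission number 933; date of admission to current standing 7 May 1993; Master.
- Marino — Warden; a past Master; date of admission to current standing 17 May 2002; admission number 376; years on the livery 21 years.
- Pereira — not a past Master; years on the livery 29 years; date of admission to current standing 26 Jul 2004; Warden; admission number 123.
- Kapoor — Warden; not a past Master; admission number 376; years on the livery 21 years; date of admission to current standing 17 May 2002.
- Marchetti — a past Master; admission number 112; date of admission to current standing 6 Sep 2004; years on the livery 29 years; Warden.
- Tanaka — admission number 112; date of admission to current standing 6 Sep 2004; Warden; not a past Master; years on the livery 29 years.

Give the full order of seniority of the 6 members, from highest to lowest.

Lund, Kapoor, Marino, Pereira, Marchetti, Tanaka

By years on the livery (lower first): Lund (19 years); then Kapoor and Marino (both 21 years); then Pereira, Marchetti and Tanaka (each 29 years).
Kapoor and Marino both have admission number 376, so the next rule applies.
Kapoor and Marino are each Warden, so the next rule applies.
Kapoor and Marino both have date of admission to current standing 17 May 2002, so the next rule applies.
Among Kapoor and Marino, alphabetically by surname: Kapoor before Marino.
Among Pereira, Marchetti and Tanaka, by admission number (higher first): Pereira (123) before Marchetti and Tanaka (112).
Marchetti and Tanaka are each Warden, so the next rule applies.
Marchetti and Tanaka both have date of admission to current standing 6 Sep 2004, so the next rule applies.
Among Marchetti and Tanaka, alphabetically by surname: Marchetti before Tanaka.
Full order: Lund, Kapoor, Marino, Pereira, Marchetti, Tanaka.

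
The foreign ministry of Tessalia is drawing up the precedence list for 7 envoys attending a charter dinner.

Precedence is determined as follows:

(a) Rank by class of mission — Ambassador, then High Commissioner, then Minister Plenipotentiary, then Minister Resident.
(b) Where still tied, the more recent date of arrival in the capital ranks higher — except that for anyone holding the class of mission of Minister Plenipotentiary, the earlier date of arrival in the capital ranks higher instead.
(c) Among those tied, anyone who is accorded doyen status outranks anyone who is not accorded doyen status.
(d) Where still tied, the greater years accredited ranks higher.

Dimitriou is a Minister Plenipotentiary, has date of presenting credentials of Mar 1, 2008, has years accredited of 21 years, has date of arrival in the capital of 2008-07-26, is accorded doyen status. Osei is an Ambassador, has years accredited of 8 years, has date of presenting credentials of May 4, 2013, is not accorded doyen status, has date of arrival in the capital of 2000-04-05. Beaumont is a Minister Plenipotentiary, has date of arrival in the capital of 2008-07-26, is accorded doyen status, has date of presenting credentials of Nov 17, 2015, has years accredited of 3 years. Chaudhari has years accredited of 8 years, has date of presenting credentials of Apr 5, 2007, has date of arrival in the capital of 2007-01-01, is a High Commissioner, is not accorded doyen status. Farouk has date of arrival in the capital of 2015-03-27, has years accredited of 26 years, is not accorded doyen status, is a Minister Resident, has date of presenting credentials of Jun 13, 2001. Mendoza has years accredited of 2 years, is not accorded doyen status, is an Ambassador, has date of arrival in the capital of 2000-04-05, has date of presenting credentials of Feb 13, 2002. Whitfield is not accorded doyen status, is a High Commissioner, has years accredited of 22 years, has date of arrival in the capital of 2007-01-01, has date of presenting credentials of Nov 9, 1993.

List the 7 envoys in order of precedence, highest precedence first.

By class of mission: Osei and Mendoza (Ambassador); then Whitfield and Chaudhari (High Commissioner); then Dimitriou and Beaumont (Minister Plenipotentiary); then Farouk (Minister Resident).
Osei and Mendoza both have date of arrival in the capital 2000-04-05, so the next rule applies.
Osei and Mendoza are each not accorded doyen status, so the next rule applies.
Among Osei and Mendoza, by years accredited (higher first): Osei (8 years) before Mendoza (2 years).
Whitfield and Chaudhari both have date of arrival in the capital 2007-01-01, so the next rule applies.
Whitfield and Chaudhari are each not accorded doyen status, so the next rule applies.
Among Whitfield and Chaudhari, by years accredited (higher first): Whitfield (22 years) before Chaudhari (8 years).
Dimitriou and Beaumont both have date of arrival in the capital 2008-07-26, so the next rule applies.
Dimitriou and Beaumont are each accorded doyen status, so the next rule applies.
Among Dimitriou and Beaumont, by years accredited (higher first): Dimitriou (21 years) before Beaumont (3 years).
Full order: Osei, Mendoza, Whitfield, Chaudhari, Dimitriou, Beaumont, Farouk.

Osei, Mendoza, Whitfield, Chaudhari, Dimitriou, Beaumont, Farouk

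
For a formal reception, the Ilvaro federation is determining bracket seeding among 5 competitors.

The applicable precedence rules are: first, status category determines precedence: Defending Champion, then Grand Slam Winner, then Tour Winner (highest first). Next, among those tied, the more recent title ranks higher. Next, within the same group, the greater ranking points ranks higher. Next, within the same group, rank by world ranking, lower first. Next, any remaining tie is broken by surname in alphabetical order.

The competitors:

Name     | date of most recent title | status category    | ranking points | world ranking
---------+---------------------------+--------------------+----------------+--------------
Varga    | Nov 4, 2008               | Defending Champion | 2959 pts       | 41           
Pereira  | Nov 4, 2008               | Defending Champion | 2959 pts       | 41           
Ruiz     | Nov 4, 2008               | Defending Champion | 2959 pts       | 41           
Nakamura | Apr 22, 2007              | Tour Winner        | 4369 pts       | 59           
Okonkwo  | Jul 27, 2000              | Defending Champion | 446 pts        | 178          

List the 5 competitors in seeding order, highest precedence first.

By status category: Pereira, Ruiz, Varga and Okonkwo (Defending Champion); then Nakamura (Tour Winner).
Among Pereira, Ruiz, Varga and Okonkwo, by date of most recent title (later first): Pereira, Ruiz and Varga (Nov 4, 2008) before Okonkwo (Jul 27, 2000).
Pereira, Ruiz and Varga all have ranking points 2959 pts, so the next rule applies.
Pereira, Ruiz and Varga all have world ranking 41, so the next rule applies.
Among Pereira, Ruiz and Varga, alphabetically by surname: Pereira before Ruiz before Varga.
Full order: Pereira, Ruiz, Varga, Okonkwo, Nakamura.

Pereira, Ruiz, Varga, Okonkwo, Nakamura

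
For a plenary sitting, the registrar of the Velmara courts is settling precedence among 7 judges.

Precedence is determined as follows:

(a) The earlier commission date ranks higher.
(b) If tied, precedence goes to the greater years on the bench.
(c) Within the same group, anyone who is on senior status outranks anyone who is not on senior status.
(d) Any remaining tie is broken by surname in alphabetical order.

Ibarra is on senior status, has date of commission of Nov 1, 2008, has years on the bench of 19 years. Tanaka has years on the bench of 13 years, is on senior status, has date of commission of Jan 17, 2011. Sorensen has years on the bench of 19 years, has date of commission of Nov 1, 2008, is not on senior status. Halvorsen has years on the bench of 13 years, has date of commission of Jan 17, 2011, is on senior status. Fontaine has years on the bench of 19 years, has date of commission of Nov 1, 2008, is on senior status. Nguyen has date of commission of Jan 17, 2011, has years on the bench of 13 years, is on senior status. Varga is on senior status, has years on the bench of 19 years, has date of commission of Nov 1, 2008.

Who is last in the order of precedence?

By date of commission (earlier first): Fontaine, Ibarra, Varga and Sorensen (each Nov 1, 2008); then Halvorsen, Nguyen and Tanaka (each Jan 17, 2011).
Fontaine, Ibarra, Varga and Sorensen all have years on the bench 19 years, so the next rule applies.
Among Fontaine, Ibarra, Varga and Sorensen, on senior status before not on senior status: Fontaine, Ibarra and Varga (on senior status) before Sorensen (not on senior status).
Among Fontaine, Ibarra and Varga, alphabetically by surname: Fontaine before Ibarra before Varga.
Halvorsen, Nguyen and Tanaka all have years on the bench 13 years, so the next rule applies.
Halvorsen, Nguyen and Tanaka are each on senior status, so the next rule applies.
Among Halvorsen, Nguyen and Tanaka, alphabetically by surname: Halvorsen before Nguyen before Tanaka.
Order: Fontaine, Ibarra, Varga, Sorensen, Halvorsen, Nguyen, Tanaka.

Tanaka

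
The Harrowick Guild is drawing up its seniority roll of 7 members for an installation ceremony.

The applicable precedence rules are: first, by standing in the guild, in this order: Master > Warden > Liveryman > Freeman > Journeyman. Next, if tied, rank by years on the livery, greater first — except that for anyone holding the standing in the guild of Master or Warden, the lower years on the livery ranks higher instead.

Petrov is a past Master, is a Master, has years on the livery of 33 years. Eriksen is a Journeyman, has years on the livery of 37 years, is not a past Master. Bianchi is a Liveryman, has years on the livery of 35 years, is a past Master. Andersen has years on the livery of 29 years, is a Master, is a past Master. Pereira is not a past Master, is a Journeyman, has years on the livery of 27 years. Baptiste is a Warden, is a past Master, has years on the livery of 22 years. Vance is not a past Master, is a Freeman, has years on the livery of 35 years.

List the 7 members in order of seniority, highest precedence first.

Andersen, Petrov, Baptiste, Bianchi, Vance, Eriksen, Pereira

By standing in the guild: Andersen and Petrov (Master); then Baptiste (Warden); then Bianchi (Liveryman); then Vance (Freeman); then Eriksen and Pereira (Journeyman).
Among Andersen and Petrov, by years on the livery (lower first) (reversed rule for this group): Andersen (29 years) before Petrov (33 years).
Among Eriksen and Pereira, by years on the livery (higher first): Eriksen (37 years) before Pereira (27 years).
Full order: Andersen, Petrov, Baptiste, Bianchi, Vance, Eriksen, Pereira.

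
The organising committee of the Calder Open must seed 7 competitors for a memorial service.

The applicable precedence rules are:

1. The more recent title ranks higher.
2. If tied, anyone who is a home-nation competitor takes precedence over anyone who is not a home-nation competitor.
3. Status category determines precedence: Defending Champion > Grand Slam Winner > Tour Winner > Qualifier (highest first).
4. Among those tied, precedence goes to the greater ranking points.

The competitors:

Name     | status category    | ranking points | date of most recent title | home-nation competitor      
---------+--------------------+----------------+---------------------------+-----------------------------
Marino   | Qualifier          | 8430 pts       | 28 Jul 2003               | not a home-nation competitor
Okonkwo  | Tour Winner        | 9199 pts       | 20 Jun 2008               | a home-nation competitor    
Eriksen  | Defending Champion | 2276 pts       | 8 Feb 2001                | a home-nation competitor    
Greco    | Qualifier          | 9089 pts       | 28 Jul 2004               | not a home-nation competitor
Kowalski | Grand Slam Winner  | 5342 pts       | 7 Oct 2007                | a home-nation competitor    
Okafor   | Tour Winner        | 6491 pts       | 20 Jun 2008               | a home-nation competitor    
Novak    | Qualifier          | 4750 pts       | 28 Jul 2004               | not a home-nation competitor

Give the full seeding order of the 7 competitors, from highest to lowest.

Okonkwo, Okafor, Kowalski, Greco, Novak, Marino, Eriksen

By date of most recent title (later first): Okonkwo and Okafor (both 20 Jun 2008); then Kowalski (7 Oct 2007); then Greco and Novak (both 28 Jul 2004); then Marino (28 Jul 2003); then Eriksen (8 Feb 2001).
Okonkwo and Okafor are each a home-nation competitor, so the next rule applies.
Okonkwo and Okafor are each Tour Winner, so the next rule applies.
Among Okonkwo and Okafor, by ranking points (higher first): Okonkwo (9199 pts) before Okafor (6491 pts).
Greco and Novak are each not a home-nation competitor, so the next rule applies.
Greco and Novak are each Qualifier, so the next rule applies.
Among Greco and Novak, by ranking points (higher first): Greco (9089 pts) before Novak (4750 pts).
Full order: Okonkwo, Okafor, Kowalski, Greco, Novak, Marino, Eriksen.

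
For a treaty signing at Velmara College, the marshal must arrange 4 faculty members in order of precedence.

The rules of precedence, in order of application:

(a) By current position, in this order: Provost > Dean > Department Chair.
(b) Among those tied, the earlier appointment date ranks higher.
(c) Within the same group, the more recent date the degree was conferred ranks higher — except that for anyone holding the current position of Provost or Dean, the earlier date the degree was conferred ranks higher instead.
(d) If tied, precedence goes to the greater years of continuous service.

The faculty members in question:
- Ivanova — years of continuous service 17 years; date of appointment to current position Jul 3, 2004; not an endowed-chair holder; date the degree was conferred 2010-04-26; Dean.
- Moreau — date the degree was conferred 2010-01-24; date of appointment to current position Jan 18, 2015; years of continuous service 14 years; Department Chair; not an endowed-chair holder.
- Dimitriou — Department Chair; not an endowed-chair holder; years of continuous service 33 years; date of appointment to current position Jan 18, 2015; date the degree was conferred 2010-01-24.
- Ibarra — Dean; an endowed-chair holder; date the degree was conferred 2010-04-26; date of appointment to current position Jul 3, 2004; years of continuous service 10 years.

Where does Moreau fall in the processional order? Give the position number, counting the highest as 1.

By current position: Ivanova and Ibarra (Dean); then Dimitriou and Moreau (Department Chair).
Ivanova and Ibarra both have date of appointment to current position Jul 3, 2004, so the next rule applies.
Ivanova and Ibarra both have date the degree was conferred 2010-04-26, so the next rule applies.
Among Ivanova and Ibarra, by years of continuous service (higher first): Ivanova (17 years) before Ibarra (10 years).
Dimitriou and Moreau both have date of appointment to current position Jan 18, 2015, so the next rule applies.
Dimitriou and Moreau both have date the degree was conferred 2010-01-24, so the next rule applies.
Among Dimitriou and Moreau, by years of continuous service (higher first): Dimitriou (33 years) before Moreau (14 years).
Order: Ivanova, Ibarra, Dimitriou, Moreau. So position 4.

4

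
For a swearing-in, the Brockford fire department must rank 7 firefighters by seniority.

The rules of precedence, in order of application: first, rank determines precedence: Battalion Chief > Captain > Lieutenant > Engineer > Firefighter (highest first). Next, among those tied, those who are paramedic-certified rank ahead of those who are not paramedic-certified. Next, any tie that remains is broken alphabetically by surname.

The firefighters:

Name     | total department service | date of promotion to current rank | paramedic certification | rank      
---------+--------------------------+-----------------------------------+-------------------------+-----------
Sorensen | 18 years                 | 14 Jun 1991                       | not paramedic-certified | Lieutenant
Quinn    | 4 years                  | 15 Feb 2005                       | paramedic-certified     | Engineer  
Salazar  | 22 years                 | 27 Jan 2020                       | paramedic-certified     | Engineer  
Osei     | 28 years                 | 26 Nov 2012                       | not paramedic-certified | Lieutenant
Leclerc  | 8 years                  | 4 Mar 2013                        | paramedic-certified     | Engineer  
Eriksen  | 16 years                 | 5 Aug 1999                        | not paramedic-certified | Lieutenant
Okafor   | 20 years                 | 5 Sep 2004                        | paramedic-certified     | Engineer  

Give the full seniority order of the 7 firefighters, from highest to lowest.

By rank: Eriksen, Osei and Sorensen (Lieutenant); then Leclerc, Okafor, Quinn and Salazar (Engineer).
Eriksen, Osei and Sorensen are each not paramedic-certified, so the next rule applies.
Among Eriksen, Osei and Sorensen, alphabetically by surname: Eriksen before Osei before Sorensen.
Leclerc, Okafor, Quinn and Salazar are each paramedic-certified, so the next rule applies.
Among Leclerc, Okafor, Quinn and Salazar, alphabetically by surname: Leclerc before Okafor before Quinn before Salazar.
Full order: Eriksen, Osei, Sorensen, Leclerc, Okafor, Quinn, Salazar.

Eriksen, Osei, Sorensen, Leclerc, Okafor, Quinn, Salazar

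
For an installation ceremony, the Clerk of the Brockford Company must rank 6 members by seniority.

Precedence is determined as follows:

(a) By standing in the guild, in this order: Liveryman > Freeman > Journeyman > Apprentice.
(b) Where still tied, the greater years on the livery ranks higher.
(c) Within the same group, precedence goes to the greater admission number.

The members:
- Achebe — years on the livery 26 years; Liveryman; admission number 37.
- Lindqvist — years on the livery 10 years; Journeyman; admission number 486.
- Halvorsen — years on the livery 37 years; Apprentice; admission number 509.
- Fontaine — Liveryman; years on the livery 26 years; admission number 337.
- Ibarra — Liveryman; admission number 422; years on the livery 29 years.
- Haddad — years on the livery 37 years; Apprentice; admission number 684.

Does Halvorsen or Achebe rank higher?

By standing in the guild: Ibarra, Fontaine and Achebe (Liveryman); then Lindqvist (Journeyman); then Haddad and Halvorsen (Apprentice).
Among Ibarra, Fontaine and Achebe, by years on the livery (higher first): Ibarra (29 years) before Fontaine and Achebe (26 years).
Among Fontaine and Achebe, by admission number (higher first): Fontaine (337) before Achebe (37).
Haddad and Halvorsen both have years on the livery 37 years, so the next rule applies.
Among Haddad and Halvorsen, by admission number (higher first): Haddad (684) before Halvorsen (509).
So Achebe takes precedence.

Achebe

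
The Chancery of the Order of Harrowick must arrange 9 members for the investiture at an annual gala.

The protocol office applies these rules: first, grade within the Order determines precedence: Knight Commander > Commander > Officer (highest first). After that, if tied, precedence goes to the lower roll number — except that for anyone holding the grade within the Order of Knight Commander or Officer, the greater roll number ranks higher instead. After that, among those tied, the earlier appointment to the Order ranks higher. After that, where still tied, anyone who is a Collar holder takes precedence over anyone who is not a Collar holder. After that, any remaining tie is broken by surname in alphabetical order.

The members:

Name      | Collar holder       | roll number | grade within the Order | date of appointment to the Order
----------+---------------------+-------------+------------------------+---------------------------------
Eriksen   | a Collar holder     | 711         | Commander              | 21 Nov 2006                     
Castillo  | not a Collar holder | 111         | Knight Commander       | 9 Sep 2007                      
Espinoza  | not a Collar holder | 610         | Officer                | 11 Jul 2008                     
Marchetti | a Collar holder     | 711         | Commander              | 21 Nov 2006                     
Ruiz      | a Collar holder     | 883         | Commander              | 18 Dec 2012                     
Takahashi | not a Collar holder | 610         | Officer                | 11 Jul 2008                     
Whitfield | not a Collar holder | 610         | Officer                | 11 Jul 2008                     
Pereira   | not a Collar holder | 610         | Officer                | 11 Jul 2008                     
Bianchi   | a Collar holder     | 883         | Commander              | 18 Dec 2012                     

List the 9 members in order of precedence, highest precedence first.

Castillo, Eriksen, Marchetti, Bianchi, Ruiz, Espinoza, Pereira, Takahashi, Whitfield

By grade within the Order: Castillo (Knight Commander); then Eriksen, Marchetti, Bianchi and Ruiz (Commander); then Espinoza, Pereira, Takahashi and Whitfield (Officer).
Among Eriksen, Marchetti, Bianchi and Ruiz, by roll number (lower first): Eriksen and Marchetti (711) before Bianchi and Ruiz (883).
Eriksen and Marchetti both have date of appointment to the Order 21 Nov 2006, so the next rule applies.
Eriksen and Marchetti are each a Collar holder, so the next rule applies.
Among Eriksen and Marchetti, alphabetically by surname: Eriksen before Marchetti.
Bianchi and Ruiz both have date of appointment to the Order 18 Dec 2012, so the next rule applies.
Bianchi and Ruiz are each a Collar holder, so the next rule applies.
Among Bianchi and Ruiz, alphabetically by surname: Bianchi before Ruiz.
Espinoza, Pereira, Takahashi and Whitfield all have roll number 610, so the next rule applies.
Espinoza, Pereira, Takahashi and Whitfield all have date of appointment to the Order 11 Jul 2008, so the next rule applies.
Espinoza, Pereira, Takahashi and Whitfield are each not a Collar holder, so the next rule applies.
Among Espinoza, Pereira, Takahashi and Whitfield, alphabetically by surname: Espinoza before Pereira before Takahashi before Whitfield.
Full order: Castillo, Eriksen, Marchetti, Bianchi, Ruiz, Espinoza, Pereira, Takahashi, Whitfield.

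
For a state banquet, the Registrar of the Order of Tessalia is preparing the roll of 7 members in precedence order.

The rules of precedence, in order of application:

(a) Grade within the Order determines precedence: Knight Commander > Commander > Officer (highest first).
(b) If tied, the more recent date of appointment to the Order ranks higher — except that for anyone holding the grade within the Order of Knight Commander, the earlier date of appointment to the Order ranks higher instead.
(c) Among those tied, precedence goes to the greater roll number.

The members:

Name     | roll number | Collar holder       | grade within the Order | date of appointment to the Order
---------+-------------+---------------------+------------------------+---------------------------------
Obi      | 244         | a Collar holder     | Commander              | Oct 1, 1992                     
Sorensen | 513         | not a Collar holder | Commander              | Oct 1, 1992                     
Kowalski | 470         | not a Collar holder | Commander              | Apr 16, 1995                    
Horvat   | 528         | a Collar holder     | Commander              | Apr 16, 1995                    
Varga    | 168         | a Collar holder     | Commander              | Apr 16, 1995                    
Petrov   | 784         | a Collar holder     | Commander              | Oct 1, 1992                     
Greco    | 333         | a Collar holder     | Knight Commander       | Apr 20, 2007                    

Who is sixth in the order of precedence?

Sorensen

By grade within the Order: Greco (Knight Commander); then Horvat, Kowalski, Varga, Petrov, Sorensen and Obi (Commander).
Among Horvat, Kowalski, Varga, Petrov, Sorensen and Obi, by date of appointment to the Order (later first): Horvat, Kowalski and Varga (Apr 16, 1995) before Petrov, Sorensen and Obi (Oct 1, 1992).
Among Horvat, Kowalski and Varga, by roll number (higher first): Horvat (528) before Kowalski (470) before Varga (168).
Among Petrov, Sorensen and Obi, by roll number (higher first): Petrov (784) before Sorensen (513) before Obi (244).
Order: Greco, Horvat, Kowalski, Varga, Petrov, Sorensen, Obi.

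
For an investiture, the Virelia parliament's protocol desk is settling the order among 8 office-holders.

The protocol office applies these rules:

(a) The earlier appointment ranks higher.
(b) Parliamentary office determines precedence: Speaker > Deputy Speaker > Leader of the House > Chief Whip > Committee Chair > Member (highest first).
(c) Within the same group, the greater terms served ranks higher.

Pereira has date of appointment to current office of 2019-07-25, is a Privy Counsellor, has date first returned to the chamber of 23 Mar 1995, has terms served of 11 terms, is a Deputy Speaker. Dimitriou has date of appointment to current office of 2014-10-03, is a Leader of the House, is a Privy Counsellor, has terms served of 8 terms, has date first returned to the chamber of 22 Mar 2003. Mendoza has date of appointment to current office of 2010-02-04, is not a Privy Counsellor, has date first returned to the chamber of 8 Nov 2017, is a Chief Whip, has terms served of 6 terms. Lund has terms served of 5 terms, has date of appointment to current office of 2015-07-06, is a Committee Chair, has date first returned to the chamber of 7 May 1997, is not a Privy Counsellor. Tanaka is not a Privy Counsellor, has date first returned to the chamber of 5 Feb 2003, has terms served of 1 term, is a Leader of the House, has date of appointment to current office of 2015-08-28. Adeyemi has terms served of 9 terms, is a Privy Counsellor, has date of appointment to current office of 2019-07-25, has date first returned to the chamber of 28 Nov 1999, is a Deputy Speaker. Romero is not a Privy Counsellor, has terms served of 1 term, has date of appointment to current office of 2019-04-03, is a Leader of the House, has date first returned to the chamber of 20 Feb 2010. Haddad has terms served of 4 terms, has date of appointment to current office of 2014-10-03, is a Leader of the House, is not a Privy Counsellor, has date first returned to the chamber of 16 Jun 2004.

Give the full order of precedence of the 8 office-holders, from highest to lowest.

By date of appointment to current office (earlier first): Mendoza (2010-02-04); then Dimitriou and Haddad (both 2014-10-03); then Lund (2015-07-06); then Tanaka (2015-08-28); then Romero (2019-04-03); then Pereira and Adeyemi (both 2019-07-25).
Dimitriou and Haddad are each Leader of the House, so the next rule applies.
Among Dimitriou and Haddad, by terms served (higher first): Dimitriou (8 terms) before Haddad (4 terms).
Pereira and Adeyemi are each Deputy Speaker, so the next rule applies.
Among Pereira and Adeyemi, by terms served (higher first): Pereira (11 terms) before Adeyemi (9 terms).
Full order: Mendoza, Dimitriou, Haddad, Lund, Tanaka, Romero, Pereira, Adeyemi.

Mendoza, Dimitriou, Haddad, Lund, Tanaka, Romero, Pereira, Adeyemi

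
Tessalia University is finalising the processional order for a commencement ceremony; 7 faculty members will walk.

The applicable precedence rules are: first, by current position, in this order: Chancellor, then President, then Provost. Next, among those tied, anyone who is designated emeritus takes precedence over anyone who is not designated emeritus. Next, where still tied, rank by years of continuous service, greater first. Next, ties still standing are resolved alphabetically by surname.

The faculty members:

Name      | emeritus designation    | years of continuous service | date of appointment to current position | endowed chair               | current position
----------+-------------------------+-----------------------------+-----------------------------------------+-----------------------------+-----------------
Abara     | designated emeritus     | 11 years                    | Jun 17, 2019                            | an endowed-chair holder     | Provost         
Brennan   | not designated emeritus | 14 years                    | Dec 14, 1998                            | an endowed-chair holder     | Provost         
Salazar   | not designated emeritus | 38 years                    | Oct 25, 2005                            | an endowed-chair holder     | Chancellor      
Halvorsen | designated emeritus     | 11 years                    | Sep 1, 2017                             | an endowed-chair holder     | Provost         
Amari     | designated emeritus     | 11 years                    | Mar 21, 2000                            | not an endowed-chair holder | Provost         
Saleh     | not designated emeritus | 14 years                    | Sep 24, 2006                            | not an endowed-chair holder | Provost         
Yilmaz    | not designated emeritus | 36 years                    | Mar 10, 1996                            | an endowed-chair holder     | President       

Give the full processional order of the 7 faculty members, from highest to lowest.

Salazar, Yilmaz, Abara, Amari, Halvorsen, Brennan, Saleh

By current position: Salazar (Chancellor); then Yilmaz (President); then Abara, Amari, Halvorsen, Brennan and Saleh (Provost).
Among Abara, Amari, Halvorsen, Brennan and Saleh, designated emeritus before not designated emeritus: Abara, Amari and Halvorsen (designated emeritus) before Brennan and Saleh (not designated emeritus).
Abara, Amari and Halvorsen all have years of continuous service 11 years, so the next rule applies.
Among Abara, Amari and Halvorsen, alphabetically by surname: Abara before Amari before Halvorsen.
Brennan and Saleh both have years of continuous service 14 years, so the next rule applies.
Among Brennan and Saleh, alphabetically by surname: Brennan before Saleh.
Full order: Salazar, Yilmaz, Abara, Amari, Halvorsen, Brennan, Saleh.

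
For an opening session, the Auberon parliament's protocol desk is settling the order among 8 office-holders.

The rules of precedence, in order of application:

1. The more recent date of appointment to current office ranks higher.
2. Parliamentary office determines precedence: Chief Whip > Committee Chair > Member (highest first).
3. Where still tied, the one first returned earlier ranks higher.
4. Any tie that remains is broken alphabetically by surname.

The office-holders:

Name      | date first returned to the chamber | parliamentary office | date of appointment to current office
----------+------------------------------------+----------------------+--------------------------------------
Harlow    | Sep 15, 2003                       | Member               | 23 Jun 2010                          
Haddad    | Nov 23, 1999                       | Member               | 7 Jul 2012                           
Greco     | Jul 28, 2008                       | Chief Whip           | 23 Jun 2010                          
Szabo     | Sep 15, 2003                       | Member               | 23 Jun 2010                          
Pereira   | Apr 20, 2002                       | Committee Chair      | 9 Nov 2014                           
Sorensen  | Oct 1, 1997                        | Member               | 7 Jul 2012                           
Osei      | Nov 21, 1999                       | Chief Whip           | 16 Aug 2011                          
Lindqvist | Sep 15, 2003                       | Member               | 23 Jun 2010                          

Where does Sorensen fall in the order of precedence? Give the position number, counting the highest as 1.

2

By date of appointment to current office (later first): Pereira (9 Nov 2014); then Sorensen and Haddad (both 7 Jul 2012); then Osei (16 Aug 2011); then Greco, Harlow, Lindqvist and Szabo (each 23 Jun 2010).
Sorensen and Haddad are each Member, so the next rule applies.
Among Sorensen and Haddad, by date first returned to the chamber (earlier first): Sorensen (Oct 1, 1997) before Haddad (Nov 23, 1999).
Among Greco, Harlow, Lindqvist and Szabo, by parliamentary office: Greco (Chief Whip) before Harlow, Lindqvist and Szabo (Member).
Harlow, Lindqvist and Szabo all have date first returned to the chamber Sep 15, 2003, so the next rule applies.
Among Harlow, Lindqvist and Szabo, alphabetically by surname: Harlow before Lindqvist before Szabo.
Order: Pereira, Sorensen, Haddad, Osei, Greco, Harlow, Lindqvist, Szabo. So position 2.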